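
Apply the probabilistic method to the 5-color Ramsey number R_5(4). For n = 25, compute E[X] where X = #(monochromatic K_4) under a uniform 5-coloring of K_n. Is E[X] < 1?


E[X] = C(25, 4) · 5^{1 − 6} = 12650 · 5^{−5} = 12650/3125.
As a reduced fraction: E[X] = 506/125 ≈ 4.048000.
Is E[X] < 1? NO.
Since E[X] ≥ 1, the first-moment bound is inconclusive at n = 25; it does NOT by itself certify R_5(4) > 25.

E[X] = 506/125 ≈ 4.048000; E[X] ≥ 1; first-moment method inconclusive here.


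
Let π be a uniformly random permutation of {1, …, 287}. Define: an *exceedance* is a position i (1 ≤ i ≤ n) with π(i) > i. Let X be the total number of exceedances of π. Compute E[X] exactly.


Write X = Σ_{i=1}^{287} X_i, where X_i = 1_{π(i) > i}.
For each fixed i, π(i) is uniform over {1, …, 287} (marginal of a uniform permutation), so P[π(i) > i] = (n − i)/n. Summing: Σ_{i=1}^{287} (n − i)/n = (0 + 1 + … + 286)/287 = 287(287 − 1)/(2·287) = (287 − 1)/2.
Hence E[X] = Σ_{i=1}^{287} (287 − i)/287 = 143 ≈ 143.000.

E[X] = 143 = 143.000.


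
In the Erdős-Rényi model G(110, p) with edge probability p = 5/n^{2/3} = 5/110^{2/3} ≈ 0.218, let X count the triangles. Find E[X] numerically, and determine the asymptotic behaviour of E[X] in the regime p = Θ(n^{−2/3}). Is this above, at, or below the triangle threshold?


Number of potential triangles: C(110, 3) = 215820.
Each occurs with probability p³ ≈ (0.218)³ ≈ 1.03306e-02.
By linearity: E[X] = C(110, 3)·p³ ≈ 215820 · 1.03306e-02 ≈ 2229.545.
Since α = 2/3 < 1, p = c/n^{2/3} ≫ 1/n is above the triangle threshold p ~ 1/n. Asymptotically E[X] ~ (c³/6)·n^{3(1−α)} = (5³/6)·n^{1} → ∞; triangles are abundant w.h.p.

E[X] ≈ 2229.545; in regime p = Θ(1/n^{2/3}) E[X] diverges (above the triangle threshold p ~ 1/n).


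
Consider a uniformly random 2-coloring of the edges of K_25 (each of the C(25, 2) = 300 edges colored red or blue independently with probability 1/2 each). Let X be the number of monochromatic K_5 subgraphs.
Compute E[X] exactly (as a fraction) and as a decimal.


Let X = Σ_S X_S over the C(25, 5) = 53130 subsets S of size 5, where X_S = 1 if the K_5 on S is monochromatic.
For a fixed S, the K_5 on S has C(5, 2) = 10 edges. P[all 10 edges red] = (1/2)^10, and likewise for blue, so P[monochromatic] = 2·(1/2)^10 = 2^{1 − 10} = 1/512.
By linearity: E[X] = C(25, 5) · 2^{1 − 10} = 53130 · 1/512 = 26565/256.
Numerically: E[X] ≈ 103.769531.

E[X] = C(25,5)·2^(1−C(5,2)) = 26565/256 ≈ 103.769531.


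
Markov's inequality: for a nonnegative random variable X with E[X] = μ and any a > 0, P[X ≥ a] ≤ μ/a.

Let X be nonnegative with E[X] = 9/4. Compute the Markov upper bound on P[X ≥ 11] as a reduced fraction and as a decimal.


μ = E[X] = 9/4, a = 11.
Markov: P[X ≥ 11] ≤ μ/a = (9/4)/11 = 9/44.
Numerically: ≈ 0.20455.
(Since a = 11 > μ = 2.25000, the bound 9/44 is < 1 and informative.)

P[X ≥ 11] ≤ 9/44 ≈ 0.20455.


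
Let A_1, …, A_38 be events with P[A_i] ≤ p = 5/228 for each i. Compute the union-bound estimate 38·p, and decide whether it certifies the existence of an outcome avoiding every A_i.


Union bound: P[∪_{i=1}^{38} A_i] ≤ Σ_i P[A_i] ≤ 38·p = 38·(5/228) = 5/6.
Numerically: 5/6 ≈ 0.8333333.
Is 5/6 < 1? YES.
Since P[∪ A_i] ≤ 5/6 < 1, the complement has P[∩ A_i^c] ≥ 1 − 5/6 = 1/6 > 0, so some outcome avoids every A_i.

38·p = 5/6 ≈ 0.8333333; existence CERTIFIED by the union bound.


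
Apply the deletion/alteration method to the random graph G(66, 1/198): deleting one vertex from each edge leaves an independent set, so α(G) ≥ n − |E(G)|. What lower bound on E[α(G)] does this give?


E[|E(G)|] = C(66, 2)·p = 2145 · (1/198) = 65/6.
E[α(G)] ≥ n − E[|E(G)|] = 66 − 65/6 = 331/6.
Numerically: ≈ 55.166667.
(This is only a lower bound; the true E[α(G)] may be larger.)

E[α(G)] ≥ 331/6 ≈ 55.166667.


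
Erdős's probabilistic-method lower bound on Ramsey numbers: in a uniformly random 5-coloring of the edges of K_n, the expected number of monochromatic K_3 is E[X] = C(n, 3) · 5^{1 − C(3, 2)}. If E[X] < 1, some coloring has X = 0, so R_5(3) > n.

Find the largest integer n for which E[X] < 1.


We need C(n, 3) · 5^{1 − 3} < 1, i.e. C(n, 3) < 5^{3 − 1} = 25.
Check values of n near the boundary:
  n = 5: C(5, 3) = 10; 10 < 25? YES
  n = 6: C(6, 3) = 20; 20 < 25? YES
  n = 7: C(7, 3) = 35; 35 < 25? NO
  n = 8: C(8, 3) = 56; 56 < 25? NO
The largest n with C(n, 3) < 25 is n = 6 (where E[X] = 4/5 ≈ 0.800000). Hence R_5(3) > 6, i.e. R_5(3) ≥ 7.

Largest n = 6; hence R_5(3) > 6.


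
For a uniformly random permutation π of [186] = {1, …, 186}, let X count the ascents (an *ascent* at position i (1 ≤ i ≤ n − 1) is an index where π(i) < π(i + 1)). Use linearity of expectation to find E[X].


Write X = Σ X_I over i = 1, …, 185, with X_I the indicator of one ascent.
There are 185 indicators.
For each fixed i, the pair (π(i), π(i+1)) is a uniformly random ordered pair of distinct values from {1, …, 186}; by symmetry P[π(i) < π(i+1)] = 1/2.
By linearity: E[X] = 185 · (1/2) = (186 − 1) · (1/2) = 185/2 ≈ 92.5000.

E[X] = 185/2 = 92.5000.


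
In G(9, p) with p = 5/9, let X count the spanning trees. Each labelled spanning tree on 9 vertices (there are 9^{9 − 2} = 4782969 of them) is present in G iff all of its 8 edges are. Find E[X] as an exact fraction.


K_9 has 9^{9 − 2} = 4782969 labelled spanning trees.
For each such spanning tree H, let X_H = 1 if all 8 edges of H are present in G. Then P[X_H = 1] = p^{8} = (5/9)^{8} = 390625/43046721.
By linearity of expectation: E[X] = Σ_H E[X_H] = 4782969 · p^{8} = 4782969 · 390625/43046721 = 390625/9.
Numerically: E[X] ≈ 4.34e+04.

E[X] = 4782969 · (5/9)^{8} = 390625/9 ≈ 4.34e+04.


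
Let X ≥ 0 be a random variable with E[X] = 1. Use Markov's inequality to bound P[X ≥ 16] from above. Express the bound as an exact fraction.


μ = E[X] = 1, a = 16.
Markov: P[X ≥ 16] ≤ μ/a = (1)/16 = 1/16.
Numerically: ≈ 0.06250.
(Since a = 16 > μ = 1.00000, the bound 1/16 is < 1 and informative.)

P[X ≥ 16] ≤ 1/16 ≈ 0.06250.


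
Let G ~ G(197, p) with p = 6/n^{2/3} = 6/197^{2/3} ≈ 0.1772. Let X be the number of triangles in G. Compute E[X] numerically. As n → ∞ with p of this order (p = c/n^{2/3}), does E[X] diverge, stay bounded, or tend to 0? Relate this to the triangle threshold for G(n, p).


Number of potential triangles: C(197, 3) = 1254890.
Each occurs with probability p³ ≈ (0.1772)³ ≈ 5.565719e-03.
By linearity: E[X] = C(197, 3)·p³ ≈ 1254890 · 5.565719e-03 ≈ 6984.3655.
Since α = 2/3 < 1, p = c/n^{2/3} ≫ 1/n is above the triangle threshold p ~ 1/n. Asymptotically E[X] ~ (c³/6)·n^{3(1−α)} = (6³/6)·n^{1} → ∞; triangles are abundant w.h.p.

E[X] ≈ 6984.3655; in regime p = Θ(1/n^{2/3}) E[X] diverges (above the triangle threshold p ~ 1/n).


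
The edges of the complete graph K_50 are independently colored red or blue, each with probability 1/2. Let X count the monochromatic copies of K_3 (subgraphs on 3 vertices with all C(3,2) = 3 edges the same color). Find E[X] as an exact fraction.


Let X = Σ_S X_S over the C(50, 3) = 19600 subsets S of size 3, where X_S = 1 if the K_3 on S is monochromatic.
For a fixed S, the K_3 on S has C(3, 2) = 3 edges. P[all 3 edges red] = (1/2)^3, and likewise for blue, so P[monochromatic] = 2·(1/2)^3 = 2^{1 − 3} = 1/4.
Summing: E[X] = C(50, 3) · 2^{1 − 3} = 19600 · 1/4 = 4900.
Numerically: E[X] ≈ 4900.000.

E[X] = C(50,3)·2^(1−C(3,2)) = 4900 ≈ 4900.000.


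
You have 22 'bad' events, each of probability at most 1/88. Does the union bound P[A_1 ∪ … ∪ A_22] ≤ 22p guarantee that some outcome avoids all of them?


Union bound: P[∪_{i=1}^{22} A_i] ≤ Σ_i P[A_i] ≤ 22·p = 22·(1/88) = 1/4.
Numerically: 1/4 ≈ 0.250000.
Is 1/4 < 1? YES.
Since P[∪ A_i] ≤ 1/4 < 1, the complement has P[∩ A_i^c] ≥ 1 − 1/4 = 3/4 > 0, so some outcome avoids every A_i.

22·p = 1/4 ≈ 0.250000; existence CERTIFIED by the union bound.


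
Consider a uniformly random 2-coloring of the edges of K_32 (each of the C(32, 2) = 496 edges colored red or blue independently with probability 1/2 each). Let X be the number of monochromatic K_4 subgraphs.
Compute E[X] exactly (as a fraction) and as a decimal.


Let X = Σ_S X_S over the C(32, 4) = 35960 subsets S of size 4, where X_S = 1 if the K_4 on S is monochromatic.
For a fixed S, the K_4 on S has C(4, 2) = 6 edges. P[all 6 edges red] = (1/2)^6, and likewise for blue, so P[monochromatic] = 2·(1/2)^6 = 2^{1 − 6} = 1/32.
By linearity of expectation: E[X] = C(32, 4) · 2^{1 − 6} = 35960 · 1/32 = 4495/4.
Numerically: E[X] ≈ 1123.7500.

E[X] = C(32,4)·2^(1−C(4,2)) = 4495/4 ≈ 1123.7500.


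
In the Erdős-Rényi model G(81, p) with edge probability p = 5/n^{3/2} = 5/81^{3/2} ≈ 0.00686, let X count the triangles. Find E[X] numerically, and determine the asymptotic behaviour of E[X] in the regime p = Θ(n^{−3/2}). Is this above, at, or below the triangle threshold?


Number of potential triangles: C(81, 3) = 85320.
Each occurs with probability p³ ≈ (0.00686)³ ≈ 3.22647e-07.
By linearity: E[X] = C(81, 3)·p³ ≈ 85320 · 3.22647e-07 ≈ 0.028.
Since α = 3/2 > 1, p = c/n^{3/2} = o(1/n) is below the triangle threshold p ~ 1/n. Asymptotically E[X] ~ (c³/6)·n^{3(1−α)} = (5³/6)·n^{-1.5} → 0, so by Markov's inequality G has no triangles w.h.p.

E[X] ≈ 0.028; in regime p = Θ(1/n^{3/2}) E[X] tends to 0 (below the triangle threshold p ~ 1/n).


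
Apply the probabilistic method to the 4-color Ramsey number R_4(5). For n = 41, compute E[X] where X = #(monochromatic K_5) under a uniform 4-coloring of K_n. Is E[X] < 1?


E[X] = C(41, 5) · 4^{1 − 10} = 749398 · 4^{−9} = 749398/262144.
As a reduced fraction: E[X] = 374699/131072 ≈ 2.85873.
Is E[X] < 1? NO.
Since E[X] ≥ 1, the first-moment bound is inconclusive at n = 41; it does NOT by itself certify R_4(5) > 41.

E[X] = 374699/131072 ≈ 2.85873; E[X] ≥ 1; first-moment method inconclusive here.


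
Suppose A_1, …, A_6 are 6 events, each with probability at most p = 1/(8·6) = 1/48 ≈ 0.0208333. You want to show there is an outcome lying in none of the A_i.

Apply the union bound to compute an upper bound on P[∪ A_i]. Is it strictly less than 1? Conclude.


Union bound: P[∪_{i=1}^{6} A_i] ≤ Σ_i P[A_i] ≤ 6·p = 6·(1/48) = 1/8.
Numerically: 1/8 ≈ 0.1250000.
Is 1/8 < 1? YES.
Since P[∪ A_i] ≤ 1/8 < 1, the complement has P[∩ A_i^c] ≥ 1 − 1/8 = 7/8 > 0, so some outcome avoids every A_i.

6·p = 1/8 ≈ 0.1250000; existence CERTIFIED by the union bound.


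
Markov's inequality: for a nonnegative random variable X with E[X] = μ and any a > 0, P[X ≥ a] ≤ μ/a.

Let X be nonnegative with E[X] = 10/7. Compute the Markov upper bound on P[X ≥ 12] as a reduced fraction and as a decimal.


μ = E[X] = 10/7, a = 12.
Markov: P[X ≥ 12] ≤ μ/a = (10/7)/12 = 5/42.
Numerically: ≈ 0.119.
(Since a = 12 > μ = 1.429, the bound 5/42 is < 1 and informative.)

P[X ≥ 12] ≤ 5/42 ≈ 0.119.


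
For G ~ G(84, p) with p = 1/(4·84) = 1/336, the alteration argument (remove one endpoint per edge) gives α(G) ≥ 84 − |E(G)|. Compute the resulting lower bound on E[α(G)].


E[|E(G)|] = C(84, 2)·p = 3486 · (1/336) = 83/8.
E[α(G)] ≥ n − E[|E(G)|] = 84 − 83/8 = 589/8.
Numerically: ≈ 73.6250.
(This is only a lower bound; the true E[α(G)] may be larger.)

E[α(G)] ≥ 589/8 ≈ 73.6250.


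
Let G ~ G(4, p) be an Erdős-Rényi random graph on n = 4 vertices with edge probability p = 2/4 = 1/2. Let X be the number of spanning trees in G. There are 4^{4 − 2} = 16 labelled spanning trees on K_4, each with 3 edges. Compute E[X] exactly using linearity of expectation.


K_4 has 4^{4 − 2} = 16 labelled spanning trees.
For each such spanning tree H, let X_H = 1 if all 3 edges of H are present in G. Then P[X_H = 1] = p^{3} = (1/2)^{3} = 1/8.
Summing the indicators: E[X] = Σ_H E[X_H] = 16 · p^{3} = 16 · 1/8 = 2.
Numerically: E[X] ≈ 2.

E[X] = 16 · (1/2)^{3} = 2 ≈ 2.


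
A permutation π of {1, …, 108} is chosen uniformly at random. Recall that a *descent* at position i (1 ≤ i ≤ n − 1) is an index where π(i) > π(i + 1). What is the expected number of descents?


Write X = Σ X_I over i = 1, …, 107, with X_I the indicator of one descent.
There are 107 indicators.
For each fixed i, the pair (π(i), π(i+1)) is a uniformly random ordered pair of distinct values from {1, …, 108}; by symmetry P[π(i) > π(i+1)] = 1/2.
By linearity: E[X] = 107 · (1/2) = (108 − 1) · (1/2) = 107/2 ≈ 53.500.

E[X] = 107/2 = 53.500.


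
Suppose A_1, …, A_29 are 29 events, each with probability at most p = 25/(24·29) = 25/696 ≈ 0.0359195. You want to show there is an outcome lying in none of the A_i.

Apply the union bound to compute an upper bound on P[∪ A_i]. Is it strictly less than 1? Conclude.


Union bound: P[∪_{i=1}^{29} A_i] ≤ Σ_i P[A_i] ≤ 29·p = 29·(25/696) = 25/24.
Numerically: 25/24 ≈ 1.0416667.
Is 25/24 < 1? NO.
Since the bound 25/24 is ≥ 1, the union bound is uninformative here; it does NOT by itself certify existence.

29·p = 25/24 ≈ 1.0416667; existence NOT certified by the union bound.


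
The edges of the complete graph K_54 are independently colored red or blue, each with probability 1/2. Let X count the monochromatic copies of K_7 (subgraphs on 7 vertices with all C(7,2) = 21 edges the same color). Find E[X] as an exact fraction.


Let X = Σ_S X_S over the C(54, 7) = 177100560 subsets S of size 7, where X_S = 1 if the K_7 on S is monochromatic.
For a fixed S, the K_7 on S has C(7, 2) = 21 edges. P[all 21 edges red] = (1/2)^21, and likewise for blue, so P[monochromatic] = 2·(1/2)^21 = 2^{1 − 21} = 1/1048576.
By linearity: E[X] = C(54, 7) · 2^{1 − 21} = 177100560 · 1/1048576 = 11068785/65536.
Numerically: E[X] ≈ 168.896255.

E[X] = C(54,7)·2^(1−C(7,2)) = 11068785/65536 ≈ 168.896255.


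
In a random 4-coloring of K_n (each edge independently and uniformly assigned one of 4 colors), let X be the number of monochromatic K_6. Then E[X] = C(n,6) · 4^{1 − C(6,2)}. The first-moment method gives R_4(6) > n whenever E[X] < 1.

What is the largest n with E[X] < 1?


We need C(n, 6) · 4^{1 − 15} < 1, i.e. C(n, 6) < 4^{15 − 1} = 268435456.
Check values of n near the boundary:
  n = 73: C(73, 6) = 170230452; 170230452 < 268435456? YES
  n = 74: C(74, 6) = 185250786; 185250786 < 268435456? YES
  n = 75: C(75, 6) = 201359550; 201359550 < 268435456? YES
  n = 76: C(76, 6) = 218618940; 218618940 < 268435456? YES
  n = 77: C(77, 6) = 237093780; 237093780 < 268435456? YES
  n = 78: C(78, 6) = 256851595; 256851595 < 268435456? YES
  n = 79: C(79, 6) = 277962685; 277962685 < 268435456? NO
  n = 80: C(80, 6) = 300500200; 300500200 < 268435456? NO
The largest n with C(n, 6) < 268435456 is n = 78 (where E[X] = 256851595/268435456 ≈ 0.9568468). Hence R_4(6) > 78, i.e. R_4(6) ≥ 79.

Largest n = 78; hence R_4(6) > 78.


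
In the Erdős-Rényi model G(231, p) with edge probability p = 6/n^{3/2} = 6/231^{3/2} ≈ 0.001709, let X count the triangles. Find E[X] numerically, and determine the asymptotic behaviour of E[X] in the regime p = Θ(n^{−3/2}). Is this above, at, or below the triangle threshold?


Number of potential triangles: C(231, 3) = 2027795.
Each occurs with probability p³ ≈ (0.001709)³ ≈ 4.9911410e-09.
By linearity: E[X] = C(231, 3)·p³ ≈ 2027795 · 4.9911410e-09 ≈ 0.01012.
Since α = 3/2 > 1, p = c/n^{3/2} = o(1/n) is below the triangle threshold p ~ 1/n. Asymptotically E[X] ~ (c³/6)·n^{3(1−α)} = (6³/6)·n^{-1.5} → 0, so by Markov's inequality G has no triangles w.h.p.

E[X] ≈ 0.01012; in regime p = Θ(1/n^{3/2}) E[X] tends to 0 (below the triangle threshold p ~ 1/n).


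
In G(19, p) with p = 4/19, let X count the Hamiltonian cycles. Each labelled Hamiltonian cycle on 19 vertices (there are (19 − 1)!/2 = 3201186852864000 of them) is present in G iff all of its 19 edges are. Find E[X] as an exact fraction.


K_19 has (19 − 1)!/2 = 3201186852864000 labelled Hamiltonian cycles.
For each such Hamiltonian cycle H, let X_H = 1 if all 19 edges of H are present in G. Then P[X_H = 1] = p^{19} = (4/19)^{19} = 274877906944/1978419655660313589123979.
Summing the indicators: E[X] = Σ_H E[X_H] = 3201186852864000 · p^{19} = 3201186852864000 · 274877906944/1978419655660313589123979 = 879935541851906811887616000/1978419655660313589123979.
Numerically: E[X] ≈ 445.

E[X] = 3201186852864000 · (4/19)^{19} = 879935541851906811887616000/1978419655660313589123979 ≈ 445.


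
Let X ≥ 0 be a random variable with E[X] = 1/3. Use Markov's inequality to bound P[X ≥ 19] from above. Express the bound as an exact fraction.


μ = E[X] = 1/3, a = 19.
Markov: P[X ≥ 19] ≤ μ/a = (1/3)/19 = 1/57.
Numerically: ≈ 0.01754.
(Since a = 19 > μ = 0.33333, the bound 1/57 is < 1 and informative.)

P[X ≥ 19] ≤ 1/57 ≈ 0.01754.


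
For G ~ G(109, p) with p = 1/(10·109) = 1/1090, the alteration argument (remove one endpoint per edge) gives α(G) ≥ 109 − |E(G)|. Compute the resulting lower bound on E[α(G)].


E[|E(G)|] = C(109, 2)·p = 5886 · (1/1090) = 27/5.
E[α(G)] ≥ n − E[|E(G)|] = 109 − 27/5 = 518/5.
Numerically: ≈ 103.600.
(This is only a lower bound; the true E[α(G)] may be larger.)

E[α(G)] ≥ 518/5 ≈ 103.600.


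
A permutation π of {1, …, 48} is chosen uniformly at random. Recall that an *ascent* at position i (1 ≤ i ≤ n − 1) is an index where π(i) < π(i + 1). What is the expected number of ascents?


Write X = Σ X_I over i = 1, …, 47, with X_I the indicator of one ascent.
There are 47 indicators.
For each fixed i, the pair (π(i), π(i+1)) is a uniformly random ordered pair of distinct values from {1, …, 48}; by symmetry P[π(i) < π(i+1)] = 1/2.
By linearity: E[X] = 47 · (1/2) = (48 − 1) · (1/2) = 47/2 ≈ 23.500.

E[X] = 47/2 = 23.500.


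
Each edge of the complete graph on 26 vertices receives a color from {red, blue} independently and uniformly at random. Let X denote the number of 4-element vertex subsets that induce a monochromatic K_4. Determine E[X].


Let X = Σ_S X_S over the C(26, 4) = 14950 subsets S of size 4, where X_S = 1 if the K_4 on S is monochromatic.
For a fixed S, the K_4 on S has C(4, 2) = 6 edges. P[all 6 edges red] = (1/2)^6, and likewise for blue, so P[monochromatic] = 2·(1/2)^6 = 2^{1 − 6} = 1/32.
Summing: E[X] = C(26, 4) · 2^{1 − 6} = 14950 · 1/32 = 7475/16.
Numerically: E[X] ≈ 467.18750.

E[X] = C(26,4)·2^(1−C(4,2)) = 7475/16 ≈ 467.18750.


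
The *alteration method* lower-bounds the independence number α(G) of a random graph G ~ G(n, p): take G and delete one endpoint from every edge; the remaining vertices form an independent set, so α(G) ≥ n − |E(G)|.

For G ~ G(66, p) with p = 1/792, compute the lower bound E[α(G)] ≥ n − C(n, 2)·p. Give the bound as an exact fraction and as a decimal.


E[|E(G)|] = C(66, 2)·p = 2145 · (1/792) = 65/24.
E[α(G)] ≥ n − E[|E(G)|] = 66 − 65/24 = 1519/24.
Numerically: ≈ 63.291667.
(This is only a lower bound; the true E[α(G)] may be larger.)

E[α(G)] ≥ 1519/24 ≈ 63.291667.


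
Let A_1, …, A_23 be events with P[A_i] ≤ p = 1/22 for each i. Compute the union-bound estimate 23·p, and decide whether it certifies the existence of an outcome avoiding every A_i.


Union bound: P[∪_{i=1}^{23} A_i] ≤ Σ_i P[A_i] ≤ 23·p = 23·(1/22) = 23/22.
Numerically: 23/22 ≈ 1.0454545.
Is 23/22 < 1? NO.
Since the bound 23/22 is ≥ 1, the union bound is uninformative here; it does NOT by itself certify existence.

23·p = 23/22 ≈ 1.0454545; existence NOT certified by the union bound.


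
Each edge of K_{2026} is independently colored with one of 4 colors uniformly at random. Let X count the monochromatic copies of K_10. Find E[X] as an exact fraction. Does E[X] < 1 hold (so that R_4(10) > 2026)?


E[X] = C(2026, 10) · 4^{1 − 45} = 314029205130126398094885285 · 4^{−44} = 314029205130126398094885285/309485009821345068724781056.
As a reduced fraction: E[X] = 314029205130126398094885285/309485009821345068724781056 ≈ 1.015.
Is E[X] < 1? NO.
Since E[X] ≥ 1, the first-moment bound is inconclusive at n = 2026; it does NOT by itself certify R_4(10) > 2026.

E[X] = 314029205130126398094885285/309485009821345068724781056 ≈ 1.015; E[X] ≥ 1; first-moment method inconclusive here.


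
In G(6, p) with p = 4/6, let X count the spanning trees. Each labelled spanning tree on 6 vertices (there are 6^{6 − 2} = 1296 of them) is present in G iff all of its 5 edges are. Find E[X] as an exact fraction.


K_6 has 6^{6 − 2} = 1296 labelled spanning trees.
For each such spanning tree H, let X_H = 1 if all 5 edges of H are present in G. Then P[X_H = 1] = p^{5} = (2/3)^{5} = 32/243.
By linearity: E[X] = Σ_H E[X_H] = 1296 · p^{5} = 1296 · 32/243 = 512/3.
Numerically: E[X] ≈ 171.

E[X] = 1296 · (2/3)^{5} = 512/3 ≈ 171.


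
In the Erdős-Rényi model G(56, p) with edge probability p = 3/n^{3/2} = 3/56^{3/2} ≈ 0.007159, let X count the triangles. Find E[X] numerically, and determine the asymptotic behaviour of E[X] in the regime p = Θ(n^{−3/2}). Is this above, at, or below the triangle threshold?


Number of potential triangles: C(56, 3) = 27720.
Each occurs with probability p³ ≈ (0.007159)³ ≈ 3.668746e-07.
By linearity: E[X] = C(56, 3)·p³ ≈ 27720 · 3.668746e-07 ≈ 0.0102.
Since α = 3/2 > 1, p = c/n^{3/2} = o(1/n) is below the triangle threshold p ~ 1/n. Asymptotically E[X] ~ (c³/6)·n^{3(1−α)} = (3³/6)·n^{-1.5} → 0, so by Markov's inequality G has no triangles w.h.p.

E[X] ≈ 0.0102; in regime p = Θ(1/n^{3/2}) E[X] tends to 0 (below the triangle threshold p ~ 1/n).


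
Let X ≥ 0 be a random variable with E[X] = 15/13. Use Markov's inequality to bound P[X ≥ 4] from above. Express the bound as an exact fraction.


μ = E[X] = 15/13, a = 4.
Markov: P[X ≥ 4] ≤ μ/a = (15/13)/4 = 15/52.
Numerically: ≈ 0.2885.
(Since a = 4 > μ = 1.1538, the bound 15/52 is < 1 and informative.)

P[X ≥ 4] ≤ 15/52 ≈ 0.2885.


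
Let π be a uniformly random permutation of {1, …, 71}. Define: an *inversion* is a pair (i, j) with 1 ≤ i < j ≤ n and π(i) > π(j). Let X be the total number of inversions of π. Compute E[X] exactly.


Write X = Σ X_I over the C(71, 2) = 2485 pairs i < j, with X_I the indicator of one inversion.
There are 2485 indicators.
For each fixed pair i < j, the values π(i) and π(j) are two distinct elements of {1, …, 71} in uniformly random order; by symmetry P[π(i) > π(j)] = 1/2.
By linearity: E[X] = 2485 · (1/2) = C(71, 2) · (1/2) = 2485/2 = 2485/2 ≈ 1242.50000.

E[X] = 2485/2 = 1242.50000.


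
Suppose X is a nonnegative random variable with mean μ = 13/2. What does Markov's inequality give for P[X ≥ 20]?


μ = E[X] = 13/2, a = 20.
Markov: P[X ≥ 20] ≤ μ/a = (13/2)/20 = 13/40.
Numerically: ≈ 0.325000.
(Since a = 20 > μ = 6.500000, the bound 13/40 is < 1 and informative.)

P[X ≥ 20] ≤ 13/40 ≈ 0.325000.


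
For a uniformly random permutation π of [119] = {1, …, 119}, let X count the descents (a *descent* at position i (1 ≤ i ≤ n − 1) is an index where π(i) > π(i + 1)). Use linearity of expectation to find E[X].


Write X = Σ X_I over i = 1, …, 118, with X_I the indicator of one descent.
There are 118 indicators.
For each fixed i, the pair (π(i), π(i+1)) is a uniformly random ordered pair of distinct values from {1, …, 119}; by symmetry P[π(i) > π(i+1)] = 1/2.
By linearity: E[X] = 118 · (1/2) = (119 − 1) · (1/2) = 59 ≈ 59.0000.

E[X] = 59 = 59.0000.


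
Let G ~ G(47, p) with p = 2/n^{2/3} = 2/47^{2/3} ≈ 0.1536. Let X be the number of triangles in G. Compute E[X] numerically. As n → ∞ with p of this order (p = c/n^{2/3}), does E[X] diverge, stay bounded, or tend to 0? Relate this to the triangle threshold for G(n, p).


Number of potential triangles: C(47, 3) = 16215.
Each occurs with probability p³ ≈ (0.1536)³ ≈ 3.621548e-03.
By linearity: E[X] = C(47, 3)·p³ ≈ 16215 · 3.621548e-03 ≈ 58.7234.
Since α = 2/3 < 1, p = c/n^{2/3} ≫ 1/n is above the triangle threshold p ~ 1/n. Asymptotically E[X] ~ (c³/6)·n^{3(1−α)} = (2³/6)·n^{1} → ∞; triangles are abundant w.h.p.

E[X] ≈ 58.7234; in regime p = Θ(1/n^{2/3}) E[X] diverges (above the triangle threshold p ~ 1/n).


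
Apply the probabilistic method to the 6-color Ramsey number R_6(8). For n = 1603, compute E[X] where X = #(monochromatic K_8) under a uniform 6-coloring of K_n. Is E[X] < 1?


E[X] = C(1603, 8) · 6^{1 − 28} = 1062551202482611197720 · 6^{−27} = 1062551202482611197720/1023490369077469249536.
As a reduced fraction: E[X] = 14757655590036266635/14215144014964850688 ≈ 1.038164.
Is E[X] < 1? NO.
Since E[X] ≥ 1, the first-moment bound is inconclusive at n = 1603; it does NOT by itself certify R_6(8) > 1603.

E[X] = 14757655590036266635/14215144014964850688 ≈ 1.038164; E[X] ≥ 1; first-moment method inconclusive here.


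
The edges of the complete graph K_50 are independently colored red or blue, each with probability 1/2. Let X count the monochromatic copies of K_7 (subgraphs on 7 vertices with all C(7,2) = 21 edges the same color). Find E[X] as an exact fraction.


Let X = Σ_S X_S over the C(50, 7) = 99884400 subsets S of size 7, where X_S = 1 if the K_7 on S is monochromatic.
For a fixed S, the K_7 on S has C(7, 2) = 21 edges. P[all 21 edges red] = (1/2)^21, and likewise for blue, so P[monochromatic] = 2·(1/2)^21 = 2^{1 − 21} = 1/1048576.
By linearity: E[X] = C(50, 7) · 2^{1 − 21} = 99884400 · 1/1048576 = 6242775/65536.
Numerically: E[X] ≈ 95.257187.

E[X] = C(50,7)·2^(1−C(7,2)) = 6242775/65536 ≈ 95.257187.


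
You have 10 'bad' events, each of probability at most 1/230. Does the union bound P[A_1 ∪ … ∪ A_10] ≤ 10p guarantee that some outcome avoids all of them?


Union bound: P[∪_{i=1}^{10} A_i] ≤ Σ_i P[A_i] ≤ 10·p = 10·(1/230) = 1/23.
Numerically: 1/23 ≈ 0.0435.
Is 1/23 < 1? YES.
Since P[∪ A_i] ≤ 1/23 < 1, the complement has P[∩ A_i^c] ≥ 1 − 1/23 = 22/23 > 0, so some outcome avoids every A_i.

10·p = 1/23 ≈ 0.0435; existence CERTIFIED by the union bound.


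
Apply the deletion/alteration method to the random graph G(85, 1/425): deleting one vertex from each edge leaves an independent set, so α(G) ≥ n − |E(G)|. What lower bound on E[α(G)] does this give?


E[|E(G)|] = C(85, 2)·p = 3570 · (1/425) = 42/5.
E[α(G)] ≥ n − E[|E(G)|] = 85 − 42/5 = 383/5.
Numerically: ≈ 76.6000.
(This is only a lower bound; the true E[α(G)] may be larger.)

E[α(G)] ≥ 383/5 ≈ 76.6000.


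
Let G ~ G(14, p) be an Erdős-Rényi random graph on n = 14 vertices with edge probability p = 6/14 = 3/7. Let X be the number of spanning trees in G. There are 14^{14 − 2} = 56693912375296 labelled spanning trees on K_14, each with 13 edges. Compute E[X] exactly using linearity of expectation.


K_14 has 14^{14 − 2} = 56693912375296 labelled spanning trees.
For each such spanning tree H, let X_H = 1 if all 13 edges of H are present in G. Then P[X_H = 1] = p^{13} = (3/7)^{13} = 1594323/96889010407.
By linearity: E[X] = Σ_H E[X_H] = 56693912375296 · p^{13} = 56693912375296 · 1594323/96889010407 = 6530347008/7.
Numerically: E[X] ≈ 9.329e+08.

E[X] = 56693912375296 · (3/7)^{13} = 6530347008/7 ≈ 9.329e+08.


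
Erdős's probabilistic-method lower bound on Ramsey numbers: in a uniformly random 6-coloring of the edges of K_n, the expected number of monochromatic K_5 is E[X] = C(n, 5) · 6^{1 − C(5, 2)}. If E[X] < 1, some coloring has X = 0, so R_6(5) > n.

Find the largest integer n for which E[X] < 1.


We need C(n, 5) · 6^{1 − 10} < 1, i.e. C(n, 5) < 6^{10 − 1} = 10077696.
Check values of n near the boundary:
  n = 62: C(62, 5) = 6471002; 6471002 < 10077696? YES
  n = 63: C(63, 5) = 7028847; 7028847 < 10077696? YES
  n = 64: C(64, 5) = 7624512; 7624512 < 10077696? YES
  n = 65: C(65, 5) = 8259888; 8259888 < 10077696? YES
  n = 66: C(66, 5) = 8936928; 8936928 < 10077696? YES
  n = 67: C(67, 5) = 9657648; 9657648 < 10077696? YES
  n = 68: C(68, 5) = 10424128; 10424128 < 10077696? NO
  n = 69: C(69, 5) = 11238513; 11238513 < 10077696? NO
  n = 70: C(70, 5) = 12103014; 12103014 < 10077696? NO
The largest n with C(n, 5) < 10077696 is n = 67 (where E[X] = 67067/69984 ≈ 0.9583190). Hence R_6(5) > 67, i.e. R_6(5) ≥ 68.

Largest n = 67; hence R_6(5) > 67.


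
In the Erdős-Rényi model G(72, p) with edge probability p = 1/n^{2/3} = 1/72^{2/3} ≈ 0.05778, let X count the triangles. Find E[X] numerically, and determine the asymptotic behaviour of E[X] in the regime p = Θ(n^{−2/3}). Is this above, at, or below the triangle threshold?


Number of potential triangles: C(72, 3) = 59640.
Each occurs with probability p³ ≈ (0.05778)³ ≈ 1.9290123e-04.
By linearity: E[X] = C(72, 3)·p³ ≈ 59640 · 1.9290123e-04 ≈ 11.50463.
Since α = 2/3 < 1, p = c/n^{2/3} ≫ 1/n is above the triangle threshold p ~ 1/n. Asymptotically E[X] ~ (c³/6)·n^{3(1−α)} = (1³/6)·n^{1} → ∞; triangles are abundant w.h.p.

E[X] ≈ 11.50463; in regime p = Θ(1/n^{2/3}) E[X] diverges (above the triangle threshold p ~ 1/n).


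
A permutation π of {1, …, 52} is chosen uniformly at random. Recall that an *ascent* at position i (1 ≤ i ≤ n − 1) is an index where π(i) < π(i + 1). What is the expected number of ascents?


Write X = Σ X_I over i = 1, …, 51, with X_I the indicator of one ascent.
There are 51 indicators.
For each fixed i, the pair (π(i), π(i+1)) is a uniformly random ordered pair of distinct values from {1, …, 52}; by symmetry P[π(i) < π(i+1)] = 1/2.
By linearity: E[X] = 51 · (1/2) = (52 − 1) · (1/2) = 51/2 ≈ 25.500.

E[X] = 51/2 = 25.500.


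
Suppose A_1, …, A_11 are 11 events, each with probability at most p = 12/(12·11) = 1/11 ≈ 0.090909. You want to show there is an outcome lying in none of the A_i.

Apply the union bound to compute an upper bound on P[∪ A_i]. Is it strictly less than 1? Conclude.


Union bound: P[∪_{i=1}^{11} A_i] ≤ Σ_i P[A_i] ≤ 11·p = 11·(1/11) = 1.
Numerically: 1 ≈ 1.000000.
Is 1 < 1? NO.
Since the bound 1 is ≥ 1, the union bound is uninformative here; it does NOT by itself certify existence.

11·p = 1 ≈ 1.000000; existence NOT certified by the union bound.


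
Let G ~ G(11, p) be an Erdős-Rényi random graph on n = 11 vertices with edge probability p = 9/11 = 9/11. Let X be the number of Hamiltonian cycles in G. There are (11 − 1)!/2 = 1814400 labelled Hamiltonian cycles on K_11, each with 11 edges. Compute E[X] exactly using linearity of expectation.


K_11 has (11 − 1)!/2 = 1814400 labelled Hamiltonian cycles.
For each such Hamiltonian cycle H, let X_H = 1 if all 11 edges of H are present in G. Then P[X_H = 1] = p^{11} = (9/11)^{11} = 31381059609/285311670611.
By linearity: E[X] = Σ_H E[X_H] = 1814400 · p^{11} = 1814400 · 31381059609/285311670611 = 56937794554569600/285311670611.
Numerically: E[X] ≈ 1.996e+05.

E[X] = 1814400 · (9/11)^{11} = 56937794554569600/285311670611 ≈ 1.996e+05.


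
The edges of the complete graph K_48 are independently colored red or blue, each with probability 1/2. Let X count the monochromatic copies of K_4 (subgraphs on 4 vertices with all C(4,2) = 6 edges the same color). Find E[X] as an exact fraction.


Let X = Σ_S X_S over the C(48, 4) = 194580 subsets S of size 4, where X_S = 1 if the K_4 on S is monochromatic.
For a fixed S, the K_4 on S has C(4, 2) = 6 edges. P[all 6 edges red] = (1/2)^6, and likewise for blue, so P[monochromatic] = 2·(1/2)^6 = 2^{1 − 6} = 1/32.
By linearity of expectation: E[X] = C(48, 4) · 2^{1 − 6} = 194580 · 1/32 = 48645/8.
Numerically: E[X] ≈ 6080.62500.

E[X] = C(48,4)·2^(1−C(4,2)) = 48645/8 ≈ 6080.62500.


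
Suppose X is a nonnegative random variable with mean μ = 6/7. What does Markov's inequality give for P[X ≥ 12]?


μ = E[X] = 6/7, a = 12.
Markov: P[X ≥ 12] ≤ μ/a = (6/7)/12 = 1/14.
Numerically: ≈ 0.07143.
(Since a = 12 > μ = 0.85714, the bound 1/14 is < 1 and informative.)

P[X ≥ 12] ≤ 1/14 ≈ 0.07143.


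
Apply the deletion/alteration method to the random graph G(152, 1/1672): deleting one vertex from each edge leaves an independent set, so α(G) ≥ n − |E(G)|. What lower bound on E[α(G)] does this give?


E[|E(G)|] = C(152, 2)·p = 11476 · (1/1672) = 151/22.
E[α(G)] ≥ n − E[|E(G)|] = 152 − 151/22 = 3193/22.
Numerically: ≈ 145.136.
(This is only a lower bound; the true E[α(G)] may be larger.)

E[α(G)] ≥ 3193/22 ≈ 145.136.


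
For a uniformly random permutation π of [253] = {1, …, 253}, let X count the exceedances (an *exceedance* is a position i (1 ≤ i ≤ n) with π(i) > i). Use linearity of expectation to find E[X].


Write X = Σ_{i=1}^{253} X_i, where X_i = 1_{π(i) > i}.
For each fixed i, π(i) is uniform over {1, …, 253} (marginal of a uniform permutation), so P[π(i) > i] = (n − i)/n. Summing: Σ_{i=1}^{253} (n − i)/n = (0 + 1 + … + 252)/253 = 253(253 − 1)/(2·253) = (253 − 1)/2.
Hence E[X] = Σ_{i=1}^{253} (253 − i)/253 = 126 ≈ 126.000.

E[X] = 126 = 126.000.


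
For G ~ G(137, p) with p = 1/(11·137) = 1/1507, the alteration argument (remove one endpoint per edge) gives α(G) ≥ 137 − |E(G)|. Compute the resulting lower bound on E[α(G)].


E[|E(G)|] = C(137, 2)·p = 9316 · (1/1507) = 68/11.
E[α(G)] ≥ n − E[|E(G)|] = 137 − 68/11 = 1439/11.
Numerically: ≈ 130.818182.
(This is only a lower bound; the true E[α(G)] may be larger.)

E[α(G)] ≥ 1439/11 ≈ 130.818182.


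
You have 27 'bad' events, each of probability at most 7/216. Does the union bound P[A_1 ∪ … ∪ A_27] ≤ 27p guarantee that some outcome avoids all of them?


Union bound: P[∪_{i=1}^{27} A_i] ≤ Σ_i P[A_i] ≤ 27·p = 27·(7/216) = 7/8.
Numerically: 7/8 ≈ 0.8750.
Is 7/8 < 1? YES.
Since P[∪ A_i] ≤ 7/8 < 1, the complement has P[∩ A_i^c] ≥ 1 − 7/8 = 1/8 > 0, so some outcome avoids every A_i.

27·p = 7/8 ≈ 0.8750; existence CERTIFIED by the union bound.


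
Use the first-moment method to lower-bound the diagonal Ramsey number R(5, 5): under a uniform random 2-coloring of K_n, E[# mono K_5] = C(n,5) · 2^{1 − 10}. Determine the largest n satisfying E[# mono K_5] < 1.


We need C(n, 5) · 2^{1 − 10} < 1, i.e. C(n, 5) < 2^{10 − 1} = 512.
Check values of n near the boundary:
  n = 7: C(7, 5) = 21; 21 < 512? YES
  n = 8: C(8, 5) = 56; 56 < 512? YES
  n = 9: C(9, 5) = 126; 126 < 512? YES
  n = 10: C(10, 5) = 252; 252 < 512? YES
  n = 11: C(11, 5) = 462; 462 < 512? YES
  n = 12: C(12, 5) = 792; 792 < 512? NO
  n = 13: C(13, 5) = 1287; 1287 < 512? NO
The largest n with C(n, 5) < 512 is n = 11 (where E[X] = 231/256 ≈ 0.9023). Hence R(5, 5) > 11, i.e. R(5, 5) ≥ 12.

Largest n = 11; hence R(5, 5) > 11.


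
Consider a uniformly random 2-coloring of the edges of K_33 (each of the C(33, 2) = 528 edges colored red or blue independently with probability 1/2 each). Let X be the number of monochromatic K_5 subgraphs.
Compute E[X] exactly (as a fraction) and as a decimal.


Let X = Σ_S X_S over the C(33, 5) = 237336 subsets S of size 5, where X_S = 1 if the K_5 on S is monochromatic.
For a fixed S, the K_5 on S has C(5, 2) = 10 edges. P[all 10 edges red] = (1/2)^10, and likewise for blue, so P[monochromatic] = 2·(1/2)^10 = 2^{1 − 10} = 1/512.
By linearity: E[X] = C(33, 5) · 2^{1 − 10} = 237336 · 1/512 = 29667/64.
Numerically: E[X] ≈ 463.5469.

E[X] = C(33,5)·2^(1−C(5,2)) = 29667/64 ≈ 463.5469.


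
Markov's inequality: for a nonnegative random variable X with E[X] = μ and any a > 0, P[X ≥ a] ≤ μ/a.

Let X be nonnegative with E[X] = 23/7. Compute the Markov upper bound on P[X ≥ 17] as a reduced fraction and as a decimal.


μ = E[X] = 23/7, a = 17.
Markov: P[X ≥ 17] ≤ μ/a = (23/7)/17 = 23/119.
Numerically: ≈ 0.19328.
(Since a = 17 > μ = 3.28571, the bound 23/119 is < 1 and informative.)

P[X ≥ 17] ≤ 23/119 ≈ 0.19328.


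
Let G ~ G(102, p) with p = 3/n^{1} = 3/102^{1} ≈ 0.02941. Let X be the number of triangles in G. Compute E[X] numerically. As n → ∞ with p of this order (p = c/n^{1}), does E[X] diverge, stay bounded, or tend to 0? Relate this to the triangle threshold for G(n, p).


Number of potential triangles: C(102, 3) = 171700.
Each occurs with probability p³ ≈ (0.02941)³ ≈ 2.544270e-05.
By linearity: E[X] = C(102, 3)·p³ ≈ 171700 · 2.544270e-05 ≈ 4.3685.
Here α = 1, so p = 3/n is exactly at the triangle threshold p ~ 1/n. Asymptotically E[X] → c³/6 = 3³/6 = 9/2 ≈ 4.5000, a bounded constant. In this regime the triangle count is asymptotically Poisson(c³/6).

E[X] ≈ 4.3685; in regime p = Θ(1/n^{1}) E[X] stays bounded (at the triangle threshold p ~ 1/n).


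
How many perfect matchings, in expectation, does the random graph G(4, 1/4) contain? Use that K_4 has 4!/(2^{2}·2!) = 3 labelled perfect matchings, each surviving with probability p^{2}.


K_4 has 4!/(2^{2}·2!) = 3 labelled perfect matchings.
For each such perfect matching H, let X_H = 1 if all 2 edges of H are present in G. Then P[X_H = 1] = p^{2} = (1/4)^{2} = 1/16.
By linearity of expectation: E[X] = Σ_H E[X_H] = 3 · p^{2} = 3 · 1/16 = 3/16.
Numerically: E[X] ≈ 0.1875.

E[X] = 3 · (1/4)^{2} = 3/16 ≈ 0.1875.


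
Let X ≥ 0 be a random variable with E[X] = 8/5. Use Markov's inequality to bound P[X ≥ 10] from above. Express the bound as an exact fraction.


μ = E[X] = 8/5, a = 10.
Markov: P[X ≥ 10] ≤ μ/a = (8/5)/10 = 4/25.
Numerically: ≈ 0.1600.
(Since a = 10 > μ = 1.6000, the bound 4/25 is < 1 and informative.)

P[X ≥ 10] ≤ 4/25 ≈ 0.1600.


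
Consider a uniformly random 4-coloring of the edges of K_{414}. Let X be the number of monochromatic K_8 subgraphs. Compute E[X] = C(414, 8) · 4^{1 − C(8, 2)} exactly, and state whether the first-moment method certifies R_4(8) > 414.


E[X] = C(414, 8) · 4^{1 − 28} = 19995425223496173 · 4^{−27} = 19995425223496173/18014398509481984.
As a reduced fraction: E[X] = 19995425223496173/18014398509481984 ≈ 1.110.
Is E[X] < 1? NO.
Since E[X] ≥ 1, the first-moment bound is inconclusive at n = 414; it does NOT by itself certify R_4(8) > 414.

E[X] = 19995425223496173/18014398509481984 ≈ 1.110; E[X] ≥ 1; first-moment method inconclusive here.


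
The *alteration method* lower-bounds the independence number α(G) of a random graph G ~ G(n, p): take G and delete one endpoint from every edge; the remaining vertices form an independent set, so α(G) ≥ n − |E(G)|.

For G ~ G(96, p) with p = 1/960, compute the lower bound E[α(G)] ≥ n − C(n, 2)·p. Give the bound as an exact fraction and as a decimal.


E[|E(G)|] = C(96, 2)·p = 4560 · (1/960) = 19/4.
E[α(G)] ≥ n − E[|E(G)|] = 96 − 19/4 = 365/4.
Numerically: ≈ 91.2500.
(This is only a lower bound; the true E[α(G)] may be larger.)

E[α(G)] ≥ 365/4 ≈ 91.2500.


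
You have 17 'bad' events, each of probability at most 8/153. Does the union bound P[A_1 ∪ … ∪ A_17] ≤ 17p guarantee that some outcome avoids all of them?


Union bound: P[∪_{i=1}^{17} A_i] ≤ Σ_i P[A_i] ≤ 17·p = 17·(8/153) = 8/9.
Numerically: 8/9 ≈ 0.88889.
Is 8/9 < 1? YES.
Since P[∪ A_i] ≤ 8/9 < 1, the complement has P[∩ A_i^c] ≥ 1 − 8/9 = 1/9 > 0, so some outcome avoids every A_i.

17·p = 8/9 ≈ 0.88889; existence CERTIFIED by the union bound.


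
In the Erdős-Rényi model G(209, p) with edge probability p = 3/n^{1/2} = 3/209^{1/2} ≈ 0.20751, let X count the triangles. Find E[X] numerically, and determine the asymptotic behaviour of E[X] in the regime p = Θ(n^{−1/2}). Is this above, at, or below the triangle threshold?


Number of potential triangles: C(209, 3) = 1499784.
Each occurs with probability p³ ≈ (0.20751)³ ≈ 8.9360242e-03.
By linearity: E[X] = C(209, 3)·p³ ≈ 1499784 · 8.9360242e-03 ≈ 13402.10608.
Since α = 1/2 < 1, p = c/n^{1/2} ≫ 1/n is above the triangle threshold p ~ 1/n. Asymptotically E[X] ~ (c³/6)·n^{3(1−α)} = (3³/6)·n^{1.5} → ∞; triangles are abundant w.h.p.

E[X] ≈ 13402.10608; in regime p = Θ(1/n^{1/2}) E[X] diverges (above the triangle threshold p ~ 1/n).
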